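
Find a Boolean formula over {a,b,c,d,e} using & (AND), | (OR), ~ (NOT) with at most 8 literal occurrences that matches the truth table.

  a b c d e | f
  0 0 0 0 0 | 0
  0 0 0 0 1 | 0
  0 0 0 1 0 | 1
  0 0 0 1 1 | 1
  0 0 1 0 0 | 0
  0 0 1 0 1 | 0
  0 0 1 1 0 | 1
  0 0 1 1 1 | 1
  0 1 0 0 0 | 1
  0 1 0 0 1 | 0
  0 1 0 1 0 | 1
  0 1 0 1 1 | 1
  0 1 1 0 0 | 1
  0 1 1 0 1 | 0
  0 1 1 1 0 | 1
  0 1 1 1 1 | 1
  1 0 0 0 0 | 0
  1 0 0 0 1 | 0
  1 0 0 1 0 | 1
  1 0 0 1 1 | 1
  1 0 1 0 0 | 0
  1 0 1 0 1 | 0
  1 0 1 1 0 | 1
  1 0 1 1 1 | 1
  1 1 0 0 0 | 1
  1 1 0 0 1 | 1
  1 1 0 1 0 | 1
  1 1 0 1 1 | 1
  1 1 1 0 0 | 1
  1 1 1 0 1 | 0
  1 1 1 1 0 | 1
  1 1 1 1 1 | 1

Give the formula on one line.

((b & (~e | (a & ~c))) | d)

  ~e = 10101010101010101010101010101010
  ~c = 11110000111100001111000011110000
  (a & ~c) = 00000000000000001111000011110000
  (~e | (a & ~c)) = 10101010101010101111101011111010
  (b & (~e | (a & ~c))) = 00000000101010100000000011111010
  ((b & (~e | (a & ~c))) | d) = 00110011101110110011001111111011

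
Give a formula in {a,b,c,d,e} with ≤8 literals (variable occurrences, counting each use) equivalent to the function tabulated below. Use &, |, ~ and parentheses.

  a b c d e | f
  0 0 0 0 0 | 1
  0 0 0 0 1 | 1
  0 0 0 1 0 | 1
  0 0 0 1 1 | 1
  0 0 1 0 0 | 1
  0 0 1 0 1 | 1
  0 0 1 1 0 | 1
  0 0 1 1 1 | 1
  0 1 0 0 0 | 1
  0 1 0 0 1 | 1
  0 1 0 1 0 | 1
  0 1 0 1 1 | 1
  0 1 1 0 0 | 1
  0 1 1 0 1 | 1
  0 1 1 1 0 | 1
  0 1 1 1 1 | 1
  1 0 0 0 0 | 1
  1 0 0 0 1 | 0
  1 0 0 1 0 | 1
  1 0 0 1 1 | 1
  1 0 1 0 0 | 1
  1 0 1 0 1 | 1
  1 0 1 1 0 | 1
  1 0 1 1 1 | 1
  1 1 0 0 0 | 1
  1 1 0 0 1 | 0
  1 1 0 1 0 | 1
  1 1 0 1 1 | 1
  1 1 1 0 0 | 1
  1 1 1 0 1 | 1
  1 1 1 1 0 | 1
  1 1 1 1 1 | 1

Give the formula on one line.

((~c & d) | ((~e | c) | ~a))

  ~c = 11110000111100001111000011110000
  (~c & d) = 00110000001100000011000000110000
  ~e = 10101010101010101010101010101010
  (~e | c) = 10101111101011111010111110101111
  ~a = 11111111111111110000000000000000
  ((~e | c) | ~a) = 11111111111111111010111110101111
  ((~c & d) | ((~e | c) | ~a)) = 11111111111111111011111110111111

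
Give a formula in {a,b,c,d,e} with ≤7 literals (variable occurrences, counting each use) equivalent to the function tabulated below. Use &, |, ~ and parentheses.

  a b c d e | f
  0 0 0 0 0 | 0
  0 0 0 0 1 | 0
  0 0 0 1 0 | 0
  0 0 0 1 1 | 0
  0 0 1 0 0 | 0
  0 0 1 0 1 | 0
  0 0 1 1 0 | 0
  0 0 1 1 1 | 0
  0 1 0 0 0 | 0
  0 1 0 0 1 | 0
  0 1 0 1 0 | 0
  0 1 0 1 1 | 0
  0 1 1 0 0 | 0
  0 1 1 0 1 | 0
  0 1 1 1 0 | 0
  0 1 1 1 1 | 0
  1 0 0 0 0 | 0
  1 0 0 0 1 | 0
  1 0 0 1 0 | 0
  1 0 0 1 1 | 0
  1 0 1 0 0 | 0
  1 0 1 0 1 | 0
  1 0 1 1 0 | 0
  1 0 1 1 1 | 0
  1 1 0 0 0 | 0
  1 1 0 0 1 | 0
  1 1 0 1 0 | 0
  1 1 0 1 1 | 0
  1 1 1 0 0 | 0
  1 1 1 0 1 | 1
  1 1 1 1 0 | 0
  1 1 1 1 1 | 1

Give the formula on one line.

  (a & e) = 00000000000000000101010101010101
  ~c = 11110000111100001111000011110000
  (~c | e) = 11110101111101011111010111110101
  ((~c | e) & c) = 00000101000001010000010100000101
  (((~c | e) & c) & b) = 00000000000001010000000000000101
  ((a & e) & (((~c | e) & c) & b)) = 00000000000000000000000000000101

((a & e) & (((~c | e) & c) & b))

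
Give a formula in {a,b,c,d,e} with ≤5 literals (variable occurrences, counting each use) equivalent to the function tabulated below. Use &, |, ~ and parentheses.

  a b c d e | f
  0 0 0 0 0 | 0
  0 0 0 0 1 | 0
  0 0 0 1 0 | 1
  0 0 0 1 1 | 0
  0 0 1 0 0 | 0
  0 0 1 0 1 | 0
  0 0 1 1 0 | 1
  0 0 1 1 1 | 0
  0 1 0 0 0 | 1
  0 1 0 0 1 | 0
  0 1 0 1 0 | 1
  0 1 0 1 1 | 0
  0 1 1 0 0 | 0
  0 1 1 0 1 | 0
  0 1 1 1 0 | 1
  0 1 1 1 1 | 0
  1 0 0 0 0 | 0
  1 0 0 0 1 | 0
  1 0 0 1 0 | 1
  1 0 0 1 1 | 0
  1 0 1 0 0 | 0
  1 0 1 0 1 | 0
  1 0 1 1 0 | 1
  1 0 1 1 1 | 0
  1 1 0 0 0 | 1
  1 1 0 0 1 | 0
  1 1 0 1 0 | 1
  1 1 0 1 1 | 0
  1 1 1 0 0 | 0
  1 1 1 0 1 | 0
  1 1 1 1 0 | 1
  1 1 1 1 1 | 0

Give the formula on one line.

((~e & (d | b)) & (d | ~c))

  ~e = 10101010101010101010101010101010
  (d | b) = 00110011111111110011001111111111
  (~e & (d | b)) = 00100010101010100010001010101010
  ~c = 11110000111100001111000011110000
  (d | ~c) = 11110011111100111111001111110011
  ((~e & (d | b)) & (d | ~c)) = 00100010101000100010001010100010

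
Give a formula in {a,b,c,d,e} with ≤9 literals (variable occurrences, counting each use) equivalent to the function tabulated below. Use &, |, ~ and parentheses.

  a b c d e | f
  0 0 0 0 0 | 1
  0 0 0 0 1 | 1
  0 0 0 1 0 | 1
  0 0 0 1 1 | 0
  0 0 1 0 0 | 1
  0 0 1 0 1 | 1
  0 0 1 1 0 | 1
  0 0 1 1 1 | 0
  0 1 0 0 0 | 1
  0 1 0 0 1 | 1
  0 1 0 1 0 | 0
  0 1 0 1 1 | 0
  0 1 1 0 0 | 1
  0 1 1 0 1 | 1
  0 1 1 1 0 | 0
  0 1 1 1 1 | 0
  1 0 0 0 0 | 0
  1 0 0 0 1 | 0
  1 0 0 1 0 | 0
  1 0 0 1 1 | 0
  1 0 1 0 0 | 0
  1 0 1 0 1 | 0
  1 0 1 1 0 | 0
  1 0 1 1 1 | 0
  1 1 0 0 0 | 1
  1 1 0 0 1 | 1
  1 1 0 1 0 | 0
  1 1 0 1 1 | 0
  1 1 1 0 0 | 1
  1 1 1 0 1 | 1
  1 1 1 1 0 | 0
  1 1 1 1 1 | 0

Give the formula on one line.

(((((~d & e) | (~e & ~b)) & ~a) | ~d) & (d | (b | ~a)))

  ~d = 11001100110011001100110011001100
  (~d & e) = 01000100010001000100010001000100
  ~e = 10101010101010101010101010101010
  ~b = 11111111000000001111111100000000
  (~e & ~b) = 10101010000000001010101000000000
  ((~d & e) | (~e & ~b)) = 11101110010001001110111001000100
  ~a = 11111111111111110000000000000000
  (((~d & e) | (~e & ~b)) & ~a) = 11101110010001000000000000000000
  ((((~d & e) | (~e & ~b)) & ~a) | ~d) = 11101110110011001100110011001100
  (b | ~a) = 11111111111111110000000011111111
  (d | (b | ~a)) = 11111111111111110011001111111111
  (((((~d & e) | (~e & ~b)) & ~a) | ~d) & (d | (b | ~a))) = 11101110110011000000000011001100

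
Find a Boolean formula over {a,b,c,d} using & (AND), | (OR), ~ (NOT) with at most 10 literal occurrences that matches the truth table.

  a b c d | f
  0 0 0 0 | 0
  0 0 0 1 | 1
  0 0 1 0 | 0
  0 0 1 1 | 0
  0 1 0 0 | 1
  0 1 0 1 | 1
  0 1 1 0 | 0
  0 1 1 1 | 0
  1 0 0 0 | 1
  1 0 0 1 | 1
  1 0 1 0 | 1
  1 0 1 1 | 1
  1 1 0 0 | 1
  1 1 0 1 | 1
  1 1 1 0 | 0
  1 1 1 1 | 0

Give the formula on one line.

  (a | d) = 0101010111111111
  (d | b) = 0101111101011111
  ((a | d) | (d | b)) = 0101111111111111
  ~b = 1111000011110000
  ~d = 1010101010101010
  (a | ~d) = 1010101011111111
  (~b & (a | ~d)) = 1010000011110000
  ~c = 1100110011001100
  ((~b & (a | ~d)) | ~c) = 1110110011111100
  (((a | d) | (d | b)) & ((~b & (a | ~d)) | ~c)) = 0100110011111100

(((a | d) | (d | b)) & ((~b & (a | ~d)) | ~c))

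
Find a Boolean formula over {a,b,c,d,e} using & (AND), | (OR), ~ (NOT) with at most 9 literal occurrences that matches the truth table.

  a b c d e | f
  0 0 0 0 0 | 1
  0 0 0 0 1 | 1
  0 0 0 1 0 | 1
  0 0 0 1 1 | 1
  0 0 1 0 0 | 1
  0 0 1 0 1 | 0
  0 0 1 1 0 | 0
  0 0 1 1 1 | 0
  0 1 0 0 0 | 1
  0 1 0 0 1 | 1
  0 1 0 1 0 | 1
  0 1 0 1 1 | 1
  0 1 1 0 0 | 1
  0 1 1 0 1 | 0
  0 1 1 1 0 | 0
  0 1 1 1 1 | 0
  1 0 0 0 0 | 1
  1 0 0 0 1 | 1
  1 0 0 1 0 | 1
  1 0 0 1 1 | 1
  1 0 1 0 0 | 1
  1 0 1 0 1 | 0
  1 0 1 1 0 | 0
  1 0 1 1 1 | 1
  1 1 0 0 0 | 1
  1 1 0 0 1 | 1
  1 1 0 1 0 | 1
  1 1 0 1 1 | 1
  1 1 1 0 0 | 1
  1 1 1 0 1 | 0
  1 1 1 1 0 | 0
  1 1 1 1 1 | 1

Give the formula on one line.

  ~d = 11001100110011001100110011001100
  ~e = 10101010101010101010101010101010
  (~d & ~e) = 10001000100010001000100010001000
  ~c = 11110000111100001111000011110000
  ((~d & ~e) | ~c) = 11111000111110001111100011111000
  ~a = 11111111111111110000000000000000
  (e | ~a) = 11111111111111110101010101010101
  (~a | c) = 11111111111111110000111100001111
  ((e | ~a) & (~a | c)) = 11111111111111110000010100000101
  (a & d) = 00000000000000000011001100110011
  (((e | ~a) & (~a | c)) & (a & d)) = 00000000000000000000000100000001
  (((~d & ~e) | ~c) | (((e | ~a) & (~a | c)) & (a & d))) = 11111000111110001111100111111001

(((~d & ~e) | ~c) | (((e | ~a) & (~a | c)) & (a & d)))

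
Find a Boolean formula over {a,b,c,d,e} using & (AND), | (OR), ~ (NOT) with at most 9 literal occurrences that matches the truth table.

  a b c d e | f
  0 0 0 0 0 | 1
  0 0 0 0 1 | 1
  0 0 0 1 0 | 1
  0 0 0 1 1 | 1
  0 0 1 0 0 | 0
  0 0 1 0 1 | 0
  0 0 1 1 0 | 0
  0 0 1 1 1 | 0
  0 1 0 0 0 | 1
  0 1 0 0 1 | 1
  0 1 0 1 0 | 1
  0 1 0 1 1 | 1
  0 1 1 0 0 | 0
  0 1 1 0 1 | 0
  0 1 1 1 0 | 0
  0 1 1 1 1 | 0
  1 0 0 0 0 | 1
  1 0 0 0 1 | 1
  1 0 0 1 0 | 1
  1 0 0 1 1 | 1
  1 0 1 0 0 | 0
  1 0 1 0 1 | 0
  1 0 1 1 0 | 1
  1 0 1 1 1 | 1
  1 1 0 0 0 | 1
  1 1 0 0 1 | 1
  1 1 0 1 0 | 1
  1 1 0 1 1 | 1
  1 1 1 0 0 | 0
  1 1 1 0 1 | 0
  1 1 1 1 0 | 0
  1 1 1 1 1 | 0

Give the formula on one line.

((a & ((~b | (~a & ((c | ~e) & d))) & d)) | ~c)

  ~b = 11111111000000001111111100000000
  ~a = 11111111111111110000000000000000
  ~e = 10101010101010101010101010101010
  (c | ~e) = 10101111101011111010111110101111
  ((c | ~e) & d) = 00100011001000110010001100100011
  (~a & ((c | ~e) & d)) = 00100011001000110000000000000000
  (~b | (~a & ((c | ~e) & d))) = 11111111001000111111111100000000
  ((~b | (~a & ((c | ~e) & d))) & d) = 00110011001000110011001100000000
  (a & ((~b | (~a & ((c | ~e) & d))) & d)) = 00000000000000000011001100000000
  ~c = 11110000111100001111000011110000
  ((a & ((~b | (~a & ((c | ~e) & d))) & d)) | ~c) = 11110000111100001111001111110000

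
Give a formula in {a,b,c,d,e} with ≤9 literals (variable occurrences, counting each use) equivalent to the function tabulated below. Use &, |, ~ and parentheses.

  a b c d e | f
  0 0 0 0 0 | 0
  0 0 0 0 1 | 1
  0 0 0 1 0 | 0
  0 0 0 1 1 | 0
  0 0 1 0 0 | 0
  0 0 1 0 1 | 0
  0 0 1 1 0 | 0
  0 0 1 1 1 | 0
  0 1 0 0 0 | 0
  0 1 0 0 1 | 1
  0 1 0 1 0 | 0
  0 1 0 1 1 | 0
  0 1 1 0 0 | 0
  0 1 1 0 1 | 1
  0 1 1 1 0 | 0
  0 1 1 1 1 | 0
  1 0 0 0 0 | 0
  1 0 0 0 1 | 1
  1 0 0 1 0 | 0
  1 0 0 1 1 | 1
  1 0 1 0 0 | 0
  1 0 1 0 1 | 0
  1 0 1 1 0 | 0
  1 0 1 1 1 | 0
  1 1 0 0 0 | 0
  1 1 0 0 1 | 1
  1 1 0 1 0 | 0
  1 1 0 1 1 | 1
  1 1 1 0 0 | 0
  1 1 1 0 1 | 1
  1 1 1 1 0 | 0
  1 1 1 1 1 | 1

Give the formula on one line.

((b | (e & ~c)) & (e & (~d | a)))

  ~c = 11110000111100001111000011110000
  (e & ~c) = 01010000010100000101000001010000
  (b | (e & ~c)) = 01010000111111110101000011111111
  ~d = 11001100110011001100110011001100
  (~d | a) = 11001100110011001111111111111111
  (e & (~d | a)) = 01000100010001000101010101010101
  ((b | (e & ~c)) & (e & (~d | a))) = 01000000010001000101000001010101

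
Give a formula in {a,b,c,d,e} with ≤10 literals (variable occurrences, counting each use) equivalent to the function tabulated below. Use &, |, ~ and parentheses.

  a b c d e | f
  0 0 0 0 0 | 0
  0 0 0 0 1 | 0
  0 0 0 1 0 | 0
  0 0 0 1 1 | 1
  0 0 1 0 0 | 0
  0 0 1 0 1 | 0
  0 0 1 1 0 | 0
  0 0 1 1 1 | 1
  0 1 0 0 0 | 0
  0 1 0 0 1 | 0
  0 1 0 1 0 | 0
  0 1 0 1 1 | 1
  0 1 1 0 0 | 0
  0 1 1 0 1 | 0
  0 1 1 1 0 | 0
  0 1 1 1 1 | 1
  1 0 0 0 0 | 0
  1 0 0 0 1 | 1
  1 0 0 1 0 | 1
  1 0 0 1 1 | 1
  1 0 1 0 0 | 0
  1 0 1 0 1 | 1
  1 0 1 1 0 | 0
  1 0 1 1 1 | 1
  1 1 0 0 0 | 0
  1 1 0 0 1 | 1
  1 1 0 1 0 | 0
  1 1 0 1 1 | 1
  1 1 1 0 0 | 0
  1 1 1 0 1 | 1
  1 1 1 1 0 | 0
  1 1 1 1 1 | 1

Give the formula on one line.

(((~c & ~b) & (a & d)) | (e & (a | d)))

  ~c = 11110000111100001111000011110000
  ~b = 11111111000000001111111100000000
  (~c & ~b) = 11110000000000001111000000000000
  (a & d) = 00000000000000000011001100110011
  ((~c & ~b) & (a & d)) = 00000000000000000011000000000000
  (a | d) = 00110011001100111111111111111111
  (e & (a | d)) = 00010001000100010101010101010101
  (((~c & ~b) & (a & d)) | (e & (a | d))) = 00010001000100010111010101010101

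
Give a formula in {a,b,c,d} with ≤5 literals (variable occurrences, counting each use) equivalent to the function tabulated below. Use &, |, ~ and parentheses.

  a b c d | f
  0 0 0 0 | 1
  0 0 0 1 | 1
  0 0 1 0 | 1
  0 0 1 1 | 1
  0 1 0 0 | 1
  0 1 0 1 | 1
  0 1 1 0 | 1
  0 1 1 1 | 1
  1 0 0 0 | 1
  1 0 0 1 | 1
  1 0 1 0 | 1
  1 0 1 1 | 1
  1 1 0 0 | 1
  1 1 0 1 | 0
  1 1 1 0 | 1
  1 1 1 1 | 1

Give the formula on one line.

((~a | (~b | ~d)) | (b & c))

  ~a = 1111111100000000
  ~b = 1111000011110000
  ~d = 1010101010101010
  (~b | ~d) = 1111101011111010
  (~a | (~b | ~d)) = 1111111111111010
  (b & c) = 0000001100000011
  ((~a | (~b | ~d)) | (b & c)) = 1111111111111011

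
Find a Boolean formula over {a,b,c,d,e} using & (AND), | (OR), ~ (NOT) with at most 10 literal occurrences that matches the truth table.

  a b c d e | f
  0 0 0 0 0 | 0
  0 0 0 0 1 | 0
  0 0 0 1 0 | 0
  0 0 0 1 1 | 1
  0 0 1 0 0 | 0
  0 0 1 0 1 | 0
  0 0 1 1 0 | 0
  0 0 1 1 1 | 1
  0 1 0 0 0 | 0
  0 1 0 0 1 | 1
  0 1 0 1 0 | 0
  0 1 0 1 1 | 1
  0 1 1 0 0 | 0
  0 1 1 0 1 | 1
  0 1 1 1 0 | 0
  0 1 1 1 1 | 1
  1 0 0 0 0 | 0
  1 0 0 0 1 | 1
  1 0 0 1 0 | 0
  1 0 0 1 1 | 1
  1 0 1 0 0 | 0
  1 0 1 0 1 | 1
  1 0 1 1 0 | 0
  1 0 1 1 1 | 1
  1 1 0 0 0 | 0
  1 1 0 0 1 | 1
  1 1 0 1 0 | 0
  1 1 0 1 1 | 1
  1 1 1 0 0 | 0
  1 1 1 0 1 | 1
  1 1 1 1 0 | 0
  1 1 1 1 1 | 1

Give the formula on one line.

(e & ((~d & b) | ((d | ~e) | ((a | d) & ~b))))

  ~d = 11001100110011001100110011001100
  (~d & b) = 00000000110011000000000011001100
  ~e = 10101010101010101010101010101010
  (d | ~e) = 10111011101110111011101110111011
  (a | d) = 00110011001100111111111111111111
  ~b = 11111111000000001111111100000000
  ((a | d) & ~b) = 00110011000000001111111100000000
  ((d | ~e) | ((a | d) & ~b)) = 10111011101110111111111110111011
  ((~d & b) | ((d | ~e) | ((a | d) & ~b))) = 10111011111111111111111111111111
  (e & ((~d & b) | ((d | ~e) | ((a | d) & ~b)))) = 00010001010101010101010101010101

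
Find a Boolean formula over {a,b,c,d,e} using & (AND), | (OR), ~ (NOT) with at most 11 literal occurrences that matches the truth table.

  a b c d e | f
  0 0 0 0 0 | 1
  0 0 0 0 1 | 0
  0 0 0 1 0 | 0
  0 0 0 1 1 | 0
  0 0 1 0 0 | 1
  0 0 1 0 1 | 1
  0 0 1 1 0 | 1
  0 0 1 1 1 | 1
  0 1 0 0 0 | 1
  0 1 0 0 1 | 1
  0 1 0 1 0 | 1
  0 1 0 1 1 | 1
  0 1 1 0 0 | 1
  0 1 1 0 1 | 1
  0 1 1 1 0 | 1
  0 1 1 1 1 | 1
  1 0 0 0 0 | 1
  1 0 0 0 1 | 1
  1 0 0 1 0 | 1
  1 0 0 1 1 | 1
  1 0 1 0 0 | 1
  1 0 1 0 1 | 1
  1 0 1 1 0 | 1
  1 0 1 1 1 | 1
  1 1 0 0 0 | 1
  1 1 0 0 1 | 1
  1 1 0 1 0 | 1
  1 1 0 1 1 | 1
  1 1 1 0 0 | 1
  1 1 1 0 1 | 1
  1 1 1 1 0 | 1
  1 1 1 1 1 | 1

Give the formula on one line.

  (c | b) = 00001111111111110000111111111111
  ~a = 11111111111111110000000000000000
  ~e = 10101010101010101010101010101010
  (~a & ~e) = 10101010101010100000000000000000
  ((~a & ~e) | d) = 10111011101110110011001100110011
  ~d = 11001100110011001100110011001100
  (((~a & ~e) | d) & ~d) = 10001000100010000000000000000000
  (d & b) = 00000000001100110000000000110011
  ((d & b) | a) = 00000000001100111111111111111111
  ((((~a & ~e) | d) & ~d) | ((d & b) | a)) = 10001000101110111111111111111111
  ((c | b) | ((((~a & ~e) | d) & ~d) | ((d & b) | a))) = 10001111111111111111111111111111

((c | b) | ((((~a & ~e) | d) & ~d) | ((d & b) | a)))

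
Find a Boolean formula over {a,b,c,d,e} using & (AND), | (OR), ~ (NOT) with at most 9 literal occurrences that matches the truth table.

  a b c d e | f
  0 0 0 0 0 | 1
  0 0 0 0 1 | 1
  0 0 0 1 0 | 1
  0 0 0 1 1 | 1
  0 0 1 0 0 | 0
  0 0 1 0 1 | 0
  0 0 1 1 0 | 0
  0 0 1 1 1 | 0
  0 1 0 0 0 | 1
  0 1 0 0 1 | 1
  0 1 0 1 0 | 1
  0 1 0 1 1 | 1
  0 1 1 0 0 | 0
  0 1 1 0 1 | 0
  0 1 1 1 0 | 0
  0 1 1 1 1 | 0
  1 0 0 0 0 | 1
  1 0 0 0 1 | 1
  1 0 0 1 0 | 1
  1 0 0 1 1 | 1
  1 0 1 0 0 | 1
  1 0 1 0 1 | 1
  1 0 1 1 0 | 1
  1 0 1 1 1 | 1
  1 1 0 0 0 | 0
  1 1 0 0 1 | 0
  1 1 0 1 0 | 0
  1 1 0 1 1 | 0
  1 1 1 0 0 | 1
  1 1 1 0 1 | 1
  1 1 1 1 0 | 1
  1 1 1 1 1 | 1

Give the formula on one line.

  ~c = 11110000111100001111000011110000
  ~a = 11111111111111110000000000000000
  (~c & ~a) = 11110000111100000000000000000000
  (b & c) = 00000000000011110000000000001111
  (a & (b & c)) = 00000000000000000000000000001111
  ~b = 11111111000000001111111100000000
  (~b & a) = 00000000000000001111111100000000
  ((a & (b & c)) | (~b & a)) = 00000000000000001111111100001111
  ((~c & ~a) | ((a & (b & c)) | (~b & a))) = 11110000111100001111111100001111

((~c & ~a) | ((a & (b & c)) | (~b & a)))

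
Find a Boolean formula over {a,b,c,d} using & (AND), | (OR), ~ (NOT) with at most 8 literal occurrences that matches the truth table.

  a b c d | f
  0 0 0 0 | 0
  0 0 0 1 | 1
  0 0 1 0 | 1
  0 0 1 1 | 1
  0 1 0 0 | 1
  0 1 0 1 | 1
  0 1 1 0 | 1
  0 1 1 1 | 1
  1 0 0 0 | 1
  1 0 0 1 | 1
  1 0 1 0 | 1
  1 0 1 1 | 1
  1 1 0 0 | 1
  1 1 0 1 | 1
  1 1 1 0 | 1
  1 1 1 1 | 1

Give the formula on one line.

((c | d) | ((a | (b & ~d)) & ~d))

  (c | d) = 0111011101110111
  ~d = 1010101010101010
  (b & ~d) = 0000101000001010
  (a | (b & ~d)) = 0000101011111111
  ((a | (b & ~d)) & ~d) = 0000101010101010
  ((c | d) | ((a | (b & ~d)) & ~d)) = 0111111111111111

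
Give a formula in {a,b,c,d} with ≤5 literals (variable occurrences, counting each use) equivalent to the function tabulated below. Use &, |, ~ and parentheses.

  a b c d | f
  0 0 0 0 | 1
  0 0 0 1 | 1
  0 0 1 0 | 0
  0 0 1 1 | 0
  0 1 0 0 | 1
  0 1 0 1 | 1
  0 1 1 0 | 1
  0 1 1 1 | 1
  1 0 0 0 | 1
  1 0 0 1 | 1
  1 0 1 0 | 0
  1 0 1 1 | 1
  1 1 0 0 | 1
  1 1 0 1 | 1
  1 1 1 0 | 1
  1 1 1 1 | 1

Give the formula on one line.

((b | (d & a)) | ~c)

  (d & a) = 0000000001010101
  (b | (d & a)) = 0000111101011111
  ~c = 1100110011001100
  ((b | (d & a)) | ~c) = 1100111111011111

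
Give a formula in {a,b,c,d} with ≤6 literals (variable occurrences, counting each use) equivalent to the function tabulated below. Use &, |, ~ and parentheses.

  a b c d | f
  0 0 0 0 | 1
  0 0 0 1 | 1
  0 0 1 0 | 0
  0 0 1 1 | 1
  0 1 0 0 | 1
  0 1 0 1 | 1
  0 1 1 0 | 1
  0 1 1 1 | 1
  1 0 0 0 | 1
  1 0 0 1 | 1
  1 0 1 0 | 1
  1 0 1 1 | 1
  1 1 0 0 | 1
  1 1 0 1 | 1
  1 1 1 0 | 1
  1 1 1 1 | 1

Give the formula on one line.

(((~c | d) | b) | a)

  ~c = 1100110011001100
  (~c | d) = 1101110111011101
  ((~c | d) | b) = 1101111111011111
  (((~c | d) | b) | a) = 1101111111111111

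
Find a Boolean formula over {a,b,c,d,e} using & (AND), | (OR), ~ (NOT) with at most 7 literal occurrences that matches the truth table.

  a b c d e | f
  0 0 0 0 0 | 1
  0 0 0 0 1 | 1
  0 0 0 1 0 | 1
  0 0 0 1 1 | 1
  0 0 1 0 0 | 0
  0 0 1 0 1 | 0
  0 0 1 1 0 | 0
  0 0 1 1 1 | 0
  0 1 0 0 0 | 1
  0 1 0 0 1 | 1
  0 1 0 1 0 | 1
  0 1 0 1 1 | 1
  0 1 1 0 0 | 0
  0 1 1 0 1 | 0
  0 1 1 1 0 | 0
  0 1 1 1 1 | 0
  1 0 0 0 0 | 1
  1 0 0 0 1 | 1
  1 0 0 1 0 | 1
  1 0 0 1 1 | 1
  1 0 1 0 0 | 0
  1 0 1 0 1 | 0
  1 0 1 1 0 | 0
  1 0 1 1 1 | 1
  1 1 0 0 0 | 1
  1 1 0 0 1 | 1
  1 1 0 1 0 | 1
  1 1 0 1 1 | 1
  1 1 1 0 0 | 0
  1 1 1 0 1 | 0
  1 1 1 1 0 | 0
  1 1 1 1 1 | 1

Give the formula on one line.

(~c | (d & (e & a)))

  ~c = 11110000111100001111000011110000
  (e & a) = 00000000000000000101010101010101
  (d & (e & a)) = 00000000000000000001000100010001
  (~c | (d & (e & a))) = 11110000111100001111000111110001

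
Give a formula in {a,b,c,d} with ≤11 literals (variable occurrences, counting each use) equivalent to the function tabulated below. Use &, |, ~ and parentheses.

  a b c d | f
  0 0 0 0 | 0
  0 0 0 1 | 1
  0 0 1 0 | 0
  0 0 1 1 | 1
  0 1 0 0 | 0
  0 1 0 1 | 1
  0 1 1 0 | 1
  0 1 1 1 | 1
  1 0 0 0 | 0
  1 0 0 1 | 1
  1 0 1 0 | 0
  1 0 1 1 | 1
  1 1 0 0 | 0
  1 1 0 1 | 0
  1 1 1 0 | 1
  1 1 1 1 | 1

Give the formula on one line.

((c & (b | (c & d))) | ((~a | ((a & ~b) | c)) & d))

  (c & d) = 0001000100010001
  (b | (c & d)) = 0001111100011111
  (c & (b | (c & d))) = 0001001100010011
  ~a = 1111111100000000
  ~b = 1111000011110000
  (a & ~b) = 0000000011110000
  ((a & ~b) | c) = 0011001111110011
  (~a | ((a & ~b) | c)) = 1111111111110011
  ((~a | ((a & ~b) | c)) & d) = 0101010101010001
  ((c & (b | (c & d))) | ((~a | ((a & ~b) | c)) & d)) = 0101011101010011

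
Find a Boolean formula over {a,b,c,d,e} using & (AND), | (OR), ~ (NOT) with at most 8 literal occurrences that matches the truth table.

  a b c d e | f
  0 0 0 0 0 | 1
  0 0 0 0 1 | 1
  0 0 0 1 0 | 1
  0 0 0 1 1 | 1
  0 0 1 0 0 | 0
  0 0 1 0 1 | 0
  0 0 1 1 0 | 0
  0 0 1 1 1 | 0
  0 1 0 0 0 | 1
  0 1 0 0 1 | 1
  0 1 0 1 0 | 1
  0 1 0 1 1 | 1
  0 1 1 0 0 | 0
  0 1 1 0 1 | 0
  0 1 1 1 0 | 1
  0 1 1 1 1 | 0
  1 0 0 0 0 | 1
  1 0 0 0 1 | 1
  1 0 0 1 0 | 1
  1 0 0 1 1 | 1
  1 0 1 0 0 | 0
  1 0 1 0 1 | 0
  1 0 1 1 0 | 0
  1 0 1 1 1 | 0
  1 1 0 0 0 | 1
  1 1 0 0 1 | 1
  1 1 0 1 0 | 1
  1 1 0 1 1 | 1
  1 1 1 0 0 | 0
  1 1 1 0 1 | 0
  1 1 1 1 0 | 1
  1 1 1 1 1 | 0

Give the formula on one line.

  ~c = 11110000111100001111000011110000
  ~e = 10101010101010101010101010101010
  (~c | ~e) = 11111010111110101111101011111010
  (d & c) = 00000011000000110000001100000011
  ((d & c) | ~e) = 10101011101010111010101110101011
  ((~c | ~e) & ((d & c) | ~e)) = 10101010101010101010101010101010
  (b & ((~c | ~e) & ((d & c) | ~e))) = 00000000101010100000000010101010
  ((b & ((~c | ~e) & ((d & c) | ~e))) & d) = 00000000001000100000000000100010
  (~c | ((b & ((~c | ~e) & ((d & c) | ~e))) & d)) = 11110000111100101111000011110010

(~c | ((b & ((~c | ~e) & ((d & c) | ~e))) & d))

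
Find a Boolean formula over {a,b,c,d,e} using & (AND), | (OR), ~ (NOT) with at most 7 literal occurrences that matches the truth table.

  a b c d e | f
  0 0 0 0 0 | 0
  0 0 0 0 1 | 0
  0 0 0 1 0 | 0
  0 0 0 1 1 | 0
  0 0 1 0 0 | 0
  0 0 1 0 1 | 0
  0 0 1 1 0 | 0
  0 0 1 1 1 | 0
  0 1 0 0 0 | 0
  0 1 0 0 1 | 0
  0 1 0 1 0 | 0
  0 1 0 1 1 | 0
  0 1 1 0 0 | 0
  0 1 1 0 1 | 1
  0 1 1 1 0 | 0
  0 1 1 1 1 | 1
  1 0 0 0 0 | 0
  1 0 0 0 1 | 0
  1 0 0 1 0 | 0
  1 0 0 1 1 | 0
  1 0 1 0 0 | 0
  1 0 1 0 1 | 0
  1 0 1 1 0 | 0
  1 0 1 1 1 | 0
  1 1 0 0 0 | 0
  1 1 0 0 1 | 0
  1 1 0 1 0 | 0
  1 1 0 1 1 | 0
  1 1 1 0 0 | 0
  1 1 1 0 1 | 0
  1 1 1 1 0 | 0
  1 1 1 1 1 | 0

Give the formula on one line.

  ~e = 10101010101010101010101010101010
  (~e | c) = 10101111101011111010111110101111
  (e & (~e | c)) = 00000101000001010000010100000101
  ~a = 11111111111111110000000000000000
  ((e & (~e | c)) & ~a) = 00000101000001010000000000000000
  (a | b) = 00000000111111111111111111111111
  (((e & (~e | c)) & ~a) & (a | b)) = 00000000000001010000000000000000

(((e & (~e | c)) & ~a) & (a | b))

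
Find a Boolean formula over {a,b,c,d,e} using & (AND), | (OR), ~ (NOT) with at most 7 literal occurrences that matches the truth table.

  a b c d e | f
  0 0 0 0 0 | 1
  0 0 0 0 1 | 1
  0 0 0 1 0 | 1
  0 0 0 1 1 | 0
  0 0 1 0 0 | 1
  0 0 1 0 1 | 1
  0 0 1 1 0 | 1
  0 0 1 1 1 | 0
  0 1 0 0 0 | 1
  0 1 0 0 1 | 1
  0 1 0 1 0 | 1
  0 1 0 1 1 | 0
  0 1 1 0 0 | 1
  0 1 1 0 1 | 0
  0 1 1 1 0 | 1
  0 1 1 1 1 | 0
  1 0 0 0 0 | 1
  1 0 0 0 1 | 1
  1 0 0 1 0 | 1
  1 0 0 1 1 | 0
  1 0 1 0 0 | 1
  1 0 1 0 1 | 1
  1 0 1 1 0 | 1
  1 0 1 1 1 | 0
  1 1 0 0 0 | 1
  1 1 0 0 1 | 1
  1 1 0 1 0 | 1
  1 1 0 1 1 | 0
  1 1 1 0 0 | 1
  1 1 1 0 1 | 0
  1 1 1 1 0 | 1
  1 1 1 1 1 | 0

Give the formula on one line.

(((~b | ~c) & ~d) | ~e)

  ~b = 11111111000000001111111100000000
  ~c = 11110000111100001111000011110000
  (~b | ~c) = 11111111111100001111111111110000
  ~d = 11001100110011001100110011001100
  ((~b | ~c) & ~d) = 11001100110000001100110011000000
  ~e = 10101010101010101010101010101010
  (((~b | ~c) & ~d) | ~e) = 11101110111010101110111011101010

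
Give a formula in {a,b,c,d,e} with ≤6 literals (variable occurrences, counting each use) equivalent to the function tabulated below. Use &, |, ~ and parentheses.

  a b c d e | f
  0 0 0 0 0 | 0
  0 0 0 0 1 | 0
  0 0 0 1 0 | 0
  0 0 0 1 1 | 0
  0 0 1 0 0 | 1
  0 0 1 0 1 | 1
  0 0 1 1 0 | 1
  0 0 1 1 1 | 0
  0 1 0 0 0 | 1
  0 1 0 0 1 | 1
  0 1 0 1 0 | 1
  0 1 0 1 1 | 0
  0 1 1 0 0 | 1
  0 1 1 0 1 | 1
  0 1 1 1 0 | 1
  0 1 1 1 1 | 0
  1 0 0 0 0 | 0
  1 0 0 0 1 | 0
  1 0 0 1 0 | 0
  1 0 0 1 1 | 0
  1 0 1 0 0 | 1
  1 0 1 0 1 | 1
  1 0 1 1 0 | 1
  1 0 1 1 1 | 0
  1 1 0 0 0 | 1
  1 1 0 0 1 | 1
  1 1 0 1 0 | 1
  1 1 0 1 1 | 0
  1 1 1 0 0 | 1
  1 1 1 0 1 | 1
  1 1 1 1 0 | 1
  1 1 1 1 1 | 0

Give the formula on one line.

  ~d = 11001100110011001100110011001100
  ~e = 10101010101010101010101010101010
  (~d | ~e) = 11101110111011101110111011101110
  (c | b) = 00001111111111110000111111111111
  ((~d | ~e) & (c | b)) = 00001110111011100000111011101110

((~d | ~e) & (c | b))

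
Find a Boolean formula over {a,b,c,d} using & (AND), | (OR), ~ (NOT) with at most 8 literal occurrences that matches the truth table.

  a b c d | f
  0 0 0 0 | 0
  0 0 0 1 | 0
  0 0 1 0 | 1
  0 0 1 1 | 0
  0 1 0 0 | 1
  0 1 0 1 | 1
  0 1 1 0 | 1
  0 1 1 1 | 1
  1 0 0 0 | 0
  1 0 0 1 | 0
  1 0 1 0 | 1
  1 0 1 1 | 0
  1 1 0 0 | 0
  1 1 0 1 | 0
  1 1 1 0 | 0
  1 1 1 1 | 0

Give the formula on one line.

  ~a = 1111111100000000
  (b & ~a) = 0000111100000000
  ~d = 1010101010101010
  ~b = 1111000011110000
  (~d & ~b) = 1010000010100000
  ((~d & ~b) & c) = 0010000000100000
  ((b & ~a) | ((~d & ~b) & c)) = 0010111100100000

((b & ~a) | ((~d & ~b) & c))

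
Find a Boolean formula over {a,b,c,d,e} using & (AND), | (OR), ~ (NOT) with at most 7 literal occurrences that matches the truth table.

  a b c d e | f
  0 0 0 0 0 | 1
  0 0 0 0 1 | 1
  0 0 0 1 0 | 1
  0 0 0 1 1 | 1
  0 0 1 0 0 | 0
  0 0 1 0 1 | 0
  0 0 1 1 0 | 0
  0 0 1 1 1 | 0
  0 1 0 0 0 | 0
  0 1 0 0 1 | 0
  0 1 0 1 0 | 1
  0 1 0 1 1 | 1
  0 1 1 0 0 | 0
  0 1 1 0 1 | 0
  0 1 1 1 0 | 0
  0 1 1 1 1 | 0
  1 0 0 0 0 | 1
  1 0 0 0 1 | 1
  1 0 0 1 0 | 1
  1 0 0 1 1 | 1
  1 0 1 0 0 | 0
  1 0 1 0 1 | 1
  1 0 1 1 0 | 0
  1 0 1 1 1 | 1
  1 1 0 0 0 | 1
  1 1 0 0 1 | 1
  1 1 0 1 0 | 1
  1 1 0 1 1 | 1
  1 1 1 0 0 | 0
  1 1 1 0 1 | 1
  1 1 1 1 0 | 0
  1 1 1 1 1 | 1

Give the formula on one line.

((~c & (d | (~b | a))) | (e & a))

  ~c = 11110000111100001111000011110000
  ~b = 11111111000000001111111100000000
  (~b | a) = 11111111000000001111111111111111
  (d | (~b | a)) = 11111111001100111111111111111111
  (~c & (d | (~b | a))) = 11110000001100001111000011110000
  (e & a) = 00000000000000000101010101010101
  ((~c & (d | (~b | a))) | (e & a)) = 11110000001100001111010111110101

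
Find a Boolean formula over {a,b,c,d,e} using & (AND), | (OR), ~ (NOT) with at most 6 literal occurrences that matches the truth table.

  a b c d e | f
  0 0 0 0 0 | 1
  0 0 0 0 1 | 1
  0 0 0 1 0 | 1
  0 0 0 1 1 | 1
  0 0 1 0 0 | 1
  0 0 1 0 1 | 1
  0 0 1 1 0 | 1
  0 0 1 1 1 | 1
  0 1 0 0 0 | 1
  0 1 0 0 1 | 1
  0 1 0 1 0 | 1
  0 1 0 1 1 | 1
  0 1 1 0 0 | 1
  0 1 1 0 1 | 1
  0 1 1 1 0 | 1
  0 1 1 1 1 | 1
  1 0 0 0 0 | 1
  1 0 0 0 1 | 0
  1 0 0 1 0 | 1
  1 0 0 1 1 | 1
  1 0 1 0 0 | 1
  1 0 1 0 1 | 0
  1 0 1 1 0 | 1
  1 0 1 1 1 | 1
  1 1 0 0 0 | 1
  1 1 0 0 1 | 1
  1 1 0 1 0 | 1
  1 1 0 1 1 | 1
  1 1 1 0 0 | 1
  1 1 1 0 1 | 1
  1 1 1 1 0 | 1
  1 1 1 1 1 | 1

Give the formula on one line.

  ~d = 11001100110011001100110011001100
  (a & ~d) = 00000000000000001100110011001100
  ~e = 10101010101010101010101010101010
  ((a & ~d) & ~e) = 00000000000000001000100010001000
  ~a = 11111111111111110000000000000000
  (((a & ~d) & ~e) | ~a) = 11111111111111111000100010001000
  ((((a & ~d) & ~e) | ~a) | d) = 11111111111111111011101110111011
  (b | ((((a & ~d) & ~e) | ~a) | d)) = 11111111111111111011101111111111

(b | ((((a & ~d) & ~e) | ~a) | d))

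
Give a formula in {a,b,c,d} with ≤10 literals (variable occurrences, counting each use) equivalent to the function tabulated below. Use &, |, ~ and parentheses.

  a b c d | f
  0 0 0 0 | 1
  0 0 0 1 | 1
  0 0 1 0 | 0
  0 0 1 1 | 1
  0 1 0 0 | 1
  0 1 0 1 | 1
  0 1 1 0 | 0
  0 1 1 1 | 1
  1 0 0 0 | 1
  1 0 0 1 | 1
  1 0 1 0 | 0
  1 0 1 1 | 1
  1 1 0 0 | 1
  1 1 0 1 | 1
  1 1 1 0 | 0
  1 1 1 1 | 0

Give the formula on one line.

  ~a = 1111111100000000
  ~b = 1111000011110000
  (~a | ~b) = 1111111111110000
  ((~a | ~b) & d) = 0101010101010000
  (b & a) = 0000000000001111
  ~c = 1100110011001100
  ((b & a) & ~c) = 0000000000001100
  (~c & d) = 0100010001000100
  (((b & a) & ~c) | (~c & d)) = 0100010001001100
  (((~a | ~b) & d) | (((b & a) & ~c) | (~c & d))) = 0101010101011100
  ((((~a | ~b) & d) | (((b & a) & ~c) | (~c & d))) | ~c) = 1101110111011100

((((~a | ~b) & d) | (((b & a) & ~c) | (~c & d))) | ~c)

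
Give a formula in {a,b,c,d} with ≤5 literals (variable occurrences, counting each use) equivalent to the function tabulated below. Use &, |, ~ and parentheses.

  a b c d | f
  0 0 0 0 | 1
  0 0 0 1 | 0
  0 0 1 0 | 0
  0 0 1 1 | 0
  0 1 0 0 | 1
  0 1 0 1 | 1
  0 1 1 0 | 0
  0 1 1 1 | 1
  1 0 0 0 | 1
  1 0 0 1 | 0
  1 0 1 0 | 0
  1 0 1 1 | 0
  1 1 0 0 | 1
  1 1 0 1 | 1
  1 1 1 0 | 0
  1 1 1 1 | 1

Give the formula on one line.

  ~d = 1010101010101010
  ~c = 1100110011001100
  (~d & ~c) = 1000100010001000
  (d | (~d & ~c)) = 1101110111011101
  (~d | b) = 1010111110101111
  ((d | (~d & ~c)) & (~d | b)) = 1000110110001101

((d | (~d & ~c)) & (~d | b))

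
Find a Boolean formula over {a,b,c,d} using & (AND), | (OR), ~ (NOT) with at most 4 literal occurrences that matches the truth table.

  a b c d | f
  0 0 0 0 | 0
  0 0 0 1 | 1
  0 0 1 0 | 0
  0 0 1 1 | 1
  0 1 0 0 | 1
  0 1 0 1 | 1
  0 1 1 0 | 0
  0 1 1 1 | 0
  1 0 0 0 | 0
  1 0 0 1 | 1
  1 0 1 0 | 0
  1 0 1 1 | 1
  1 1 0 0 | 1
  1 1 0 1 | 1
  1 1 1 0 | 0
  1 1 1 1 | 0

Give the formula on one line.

((~c & b) | (~b & d))

  ~c = 1100110011001100
  (~c & b) = 0000110000001100
  ~b = 1111000011110000
  (~b & d) = 0101000001010000
  ((~c & b) | (~b & d)) = 0101110001011100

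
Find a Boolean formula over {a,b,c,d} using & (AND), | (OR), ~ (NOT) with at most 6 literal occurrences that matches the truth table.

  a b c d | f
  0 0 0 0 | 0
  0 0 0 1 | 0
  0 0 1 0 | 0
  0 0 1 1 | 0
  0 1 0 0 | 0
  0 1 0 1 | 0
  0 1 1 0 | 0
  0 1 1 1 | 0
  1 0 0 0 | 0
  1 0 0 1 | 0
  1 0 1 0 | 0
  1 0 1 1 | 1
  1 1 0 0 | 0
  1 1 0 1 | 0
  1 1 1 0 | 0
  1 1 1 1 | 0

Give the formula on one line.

  ~a = 1111111100000000
  (~a | c) = 1111111100110011
  ((~a | c) & d) = 0101010100010001
  (((~a | c) & d) & a) = 0000000000010001
  ~b = 1111000011110000
  ~d = 1010101010101010
  (~b | ~d) = 1111101011111010
  ((((~a | c) & d) & a) & (~b | ~d)) = 0000000000010000

((((~a | c) & d) & a) & (~b | ~d))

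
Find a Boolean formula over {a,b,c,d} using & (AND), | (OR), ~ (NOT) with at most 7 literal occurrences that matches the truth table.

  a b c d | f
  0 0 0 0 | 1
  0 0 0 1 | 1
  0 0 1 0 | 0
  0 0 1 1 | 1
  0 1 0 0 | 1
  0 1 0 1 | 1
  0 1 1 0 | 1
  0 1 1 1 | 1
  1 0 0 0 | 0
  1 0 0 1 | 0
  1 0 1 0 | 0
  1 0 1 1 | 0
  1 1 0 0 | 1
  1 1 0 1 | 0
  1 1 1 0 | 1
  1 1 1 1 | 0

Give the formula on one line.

((~a & (d | (b | ~c))) | (~d & b))

  ~a = 1111111100000000
  ~c = 1100110011001100
  (b | ~c) = 1100111111001111
  (d | (b | ~c)) = 1101111111011111
  (~a & (d | (b | ~c))) = 1101111100000000
  ~d = 1010101010101010
  (~d & b) = 0000101000001010
  ((~a & (d | (b | ~c))) | (~d & b)) = 1101111100001010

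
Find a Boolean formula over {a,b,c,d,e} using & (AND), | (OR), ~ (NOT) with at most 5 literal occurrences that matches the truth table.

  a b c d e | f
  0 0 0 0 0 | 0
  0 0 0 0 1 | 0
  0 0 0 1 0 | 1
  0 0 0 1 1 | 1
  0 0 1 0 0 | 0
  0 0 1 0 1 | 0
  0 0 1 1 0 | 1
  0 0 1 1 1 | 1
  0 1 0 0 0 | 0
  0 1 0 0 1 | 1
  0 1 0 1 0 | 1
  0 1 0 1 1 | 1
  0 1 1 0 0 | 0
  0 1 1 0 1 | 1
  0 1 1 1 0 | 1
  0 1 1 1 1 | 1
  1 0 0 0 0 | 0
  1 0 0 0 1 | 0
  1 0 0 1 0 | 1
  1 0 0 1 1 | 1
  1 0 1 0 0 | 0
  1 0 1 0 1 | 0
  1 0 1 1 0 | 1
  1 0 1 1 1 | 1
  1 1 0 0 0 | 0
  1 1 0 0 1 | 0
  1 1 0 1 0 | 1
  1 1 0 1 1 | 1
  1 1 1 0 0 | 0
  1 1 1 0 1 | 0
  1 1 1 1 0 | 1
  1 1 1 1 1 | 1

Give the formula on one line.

  ~a = 11111111111111110000000000000000
  (~a & b) = 00000000111111110000000000000000
  (e & (~a & b)) = 00000000010101010000000000000000
  (d | (e & (~a & b))) = 00110011011101110011001100110011

(d | (e & (~a & b)))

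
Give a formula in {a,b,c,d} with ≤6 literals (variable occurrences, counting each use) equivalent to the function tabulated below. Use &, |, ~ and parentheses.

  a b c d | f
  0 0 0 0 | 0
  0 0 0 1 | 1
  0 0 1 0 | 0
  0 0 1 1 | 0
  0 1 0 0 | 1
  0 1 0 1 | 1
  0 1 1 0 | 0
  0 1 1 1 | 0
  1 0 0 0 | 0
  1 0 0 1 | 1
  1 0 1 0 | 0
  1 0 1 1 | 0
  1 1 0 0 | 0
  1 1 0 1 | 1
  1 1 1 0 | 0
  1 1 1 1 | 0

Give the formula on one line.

((~c & d) | (~a & (b & (a | ~c))))

  ~c = 1100110011001100
  (~c & d) = 0100010001000100
  ~a = 1111111100000000
  (a | ~c) = 1100110011111111
  (b & (a | ~c)) = 0000110000001111
  (~a & (b & (a | ~c))) = 0000110000000000
  ((~c & d) | (~a & (b & (a | ~c)))) = 0100110001000100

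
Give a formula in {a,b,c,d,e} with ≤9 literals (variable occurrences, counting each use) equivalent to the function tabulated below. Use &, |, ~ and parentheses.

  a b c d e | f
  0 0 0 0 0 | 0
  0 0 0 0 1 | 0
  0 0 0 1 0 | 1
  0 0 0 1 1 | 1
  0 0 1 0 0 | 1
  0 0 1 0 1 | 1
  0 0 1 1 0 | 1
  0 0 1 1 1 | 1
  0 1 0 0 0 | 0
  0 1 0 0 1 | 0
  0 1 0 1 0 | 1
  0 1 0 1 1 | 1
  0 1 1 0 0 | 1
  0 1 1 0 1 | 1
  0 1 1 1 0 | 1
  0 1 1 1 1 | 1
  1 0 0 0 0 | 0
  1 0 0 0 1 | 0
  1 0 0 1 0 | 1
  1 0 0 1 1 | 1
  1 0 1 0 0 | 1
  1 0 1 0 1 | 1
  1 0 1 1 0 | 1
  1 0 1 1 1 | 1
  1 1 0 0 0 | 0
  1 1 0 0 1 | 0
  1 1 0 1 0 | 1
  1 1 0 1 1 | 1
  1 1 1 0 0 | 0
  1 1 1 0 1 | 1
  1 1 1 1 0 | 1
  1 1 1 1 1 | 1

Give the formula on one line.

((d | ((~c | ~a) & c)) | (((~d & ~c) | (~b | e)) & c))

  ~c = 11110000111100001111000011110000
  ~a = 11111111111111110000000000000000
  (~c | ~a) = 11111111111111111111000011110000
  ((~c | ~a) & c) = 00001111000011110000000000000000
  (d | ((~c | ~a) & c)) = 00111111001111110011001100110011
  ~d = 11001100110011001100110011001100
  (~d & ~c) = 11000000110000001100000011000000
  ~b = 11111111000000001111111100000000
  (~b | e) = 11111111010101011111111101010101
  ((~d & ~c) | (~b | e)) = 11111111110101011111111111010101
  (((~d & ~c) | (~b | e)) & c) = 00001111000001010000111100000101
  ((d | ((~c | ~a) & c)) | (((~d & ~c) | (~b | e)) & c)) = 00111111001111110011111100110111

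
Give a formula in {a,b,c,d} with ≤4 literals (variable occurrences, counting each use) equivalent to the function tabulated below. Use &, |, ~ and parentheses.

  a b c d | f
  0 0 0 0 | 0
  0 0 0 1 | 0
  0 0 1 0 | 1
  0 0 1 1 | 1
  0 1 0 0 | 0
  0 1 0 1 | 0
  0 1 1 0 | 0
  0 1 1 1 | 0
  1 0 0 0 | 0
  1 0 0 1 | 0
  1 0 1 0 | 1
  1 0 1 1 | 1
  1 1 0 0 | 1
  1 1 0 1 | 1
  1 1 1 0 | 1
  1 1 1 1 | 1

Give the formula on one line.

  (a & b) = 0000000000001111
  ~b = 1111000011110000
  (c & ~b) = 0011000000110000
  ((a & b) | (c & ~b)) = 0011000000111111

((a & b) | (c & ~b))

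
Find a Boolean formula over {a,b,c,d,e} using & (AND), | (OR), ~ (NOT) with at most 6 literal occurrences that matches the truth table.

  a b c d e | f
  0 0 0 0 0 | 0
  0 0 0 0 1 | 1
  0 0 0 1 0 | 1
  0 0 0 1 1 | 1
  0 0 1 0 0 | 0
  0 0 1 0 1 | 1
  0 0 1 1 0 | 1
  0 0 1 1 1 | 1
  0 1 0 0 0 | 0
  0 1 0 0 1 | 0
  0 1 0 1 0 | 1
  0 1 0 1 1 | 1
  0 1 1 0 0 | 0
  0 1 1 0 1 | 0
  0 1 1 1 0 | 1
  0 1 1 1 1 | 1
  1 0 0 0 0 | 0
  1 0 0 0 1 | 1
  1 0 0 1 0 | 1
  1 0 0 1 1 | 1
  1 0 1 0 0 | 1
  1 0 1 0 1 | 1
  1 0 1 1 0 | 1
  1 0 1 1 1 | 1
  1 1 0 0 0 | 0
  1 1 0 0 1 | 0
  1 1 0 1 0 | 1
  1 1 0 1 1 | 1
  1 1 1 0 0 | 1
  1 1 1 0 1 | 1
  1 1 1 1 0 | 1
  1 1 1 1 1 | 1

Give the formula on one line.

(d | ((a & c) | (e & ~b)))

  (a & c) = 00000000000000000000111100001111
  ~b = 11111111000000001111111100000000
  (e & ~b) = 01010101000000000101010100000000
  ((a & c) | (e & ~b)) = 01010101000000000101111100001111
  (d | ((a & c) | (e & ~b))) = 01110111001100110111111100111111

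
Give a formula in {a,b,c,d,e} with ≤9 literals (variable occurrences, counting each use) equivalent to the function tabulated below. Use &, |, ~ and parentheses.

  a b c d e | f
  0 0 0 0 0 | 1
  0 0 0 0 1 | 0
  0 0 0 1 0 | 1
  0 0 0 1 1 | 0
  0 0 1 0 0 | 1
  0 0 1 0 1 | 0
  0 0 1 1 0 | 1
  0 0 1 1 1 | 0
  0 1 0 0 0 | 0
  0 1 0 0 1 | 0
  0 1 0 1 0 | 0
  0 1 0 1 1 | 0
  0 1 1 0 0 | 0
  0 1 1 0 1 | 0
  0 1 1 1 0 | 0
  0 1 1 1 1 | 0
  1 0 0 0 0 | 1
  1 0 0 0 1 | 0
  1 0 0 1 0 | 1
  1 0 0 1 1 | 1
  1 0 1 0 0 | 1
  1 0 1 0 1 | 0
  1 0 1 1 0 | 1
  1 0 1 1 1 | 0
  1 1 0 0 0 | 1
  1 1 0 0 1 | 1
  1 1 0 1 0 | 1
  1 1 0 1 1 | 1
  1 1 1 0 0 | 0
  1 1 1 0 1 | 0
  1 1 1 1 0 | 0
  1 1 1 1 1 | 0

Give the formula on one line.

  ~e = 10101010101010101010101010101010
  ~b = 11111111000000001111111100000000
  (~e & ~b) = 10101010000000001010101000000000
  ~a = 11111111111111110000000000000000
  (~a & c) = 00001111000011110000000000000000
  ((~a & c) | b) = 00001111111111110000000011111111
  (d | c) = 00111111001111110011111100111111
  (((~a & c) | b) | (d | c)) = 00111111111111110011111111111111
  ~c = 11110000111100001111000011110000
  (~c & a) = 00000000000000001111000011110000
  ((((~a & c) | b) | (d | c)) & (~c & a)) = 00000000000000000011000011110000
  ((~e & ~b) | ((((~a & c) | b) | (d | c)) & (~c & a))) = 10101010000000001011101011110000

((~e & ~b) | ((((~a & c) | b) | (d | c)) & (~c & a)))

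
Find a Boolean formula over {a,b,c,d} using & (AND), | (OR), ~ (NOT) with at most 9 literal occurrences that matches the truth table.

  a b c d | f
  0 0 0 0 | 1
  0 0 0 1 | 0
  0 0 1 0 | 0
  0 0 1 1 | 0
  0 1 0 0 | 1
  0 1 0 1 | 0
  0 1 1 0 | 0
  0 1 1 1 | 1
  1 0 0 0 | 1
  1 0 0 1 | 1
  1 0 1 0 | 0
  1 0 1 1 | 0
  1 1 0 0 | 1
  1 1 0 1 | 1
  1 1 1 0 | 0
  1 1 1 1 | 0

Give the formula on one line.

  ~d = 1010101010101010
  (b | ~d) = 1010111110101111
  ~a = 1111111100000000
  (~a | ~d) = 1111111110101010
  (d & (~a | ~d)) = 0101010100000000
  ((b | ~d) & (d & (~a | ~d))) = 0000010100000000
  (((b | ~d) & (d & (~a | ~d))) & c) = 0000000100000000
  (~d | a) = 1010101011111111
  ~c = 1100110011001100
  ((~d | a) & ~c) = 1000100011001100
  ((((b | ~d) & (d & (~a | ~d))) & c) | ((~d | a) & ~c)) = 1000100111001100

((((b | ~d) & (d & (~a | ~d))) & c) | ((~d | a) & ~c))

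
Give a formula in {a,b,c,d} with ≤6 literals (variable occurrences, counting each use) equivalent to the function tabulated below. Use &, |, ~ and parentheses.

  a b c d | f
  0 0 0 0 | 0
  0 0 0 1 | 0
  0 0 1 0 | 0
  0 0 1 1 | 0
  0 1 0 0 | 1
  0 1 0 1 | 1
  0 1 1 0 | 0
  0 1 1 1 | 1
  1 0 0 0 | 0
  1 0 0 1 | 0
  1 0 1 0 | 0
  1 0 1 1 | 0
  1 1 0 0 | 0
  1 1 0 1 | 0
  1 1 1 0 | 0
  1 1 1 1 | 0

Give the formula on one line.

((b & ~a) & (d | (~c & ~d)))

  ~a = 1111111100000000
  (b & ~a) = 0000111100000000
  ~c = 1100110011001100
  ~d = 1010101010101010
  (~c & ~d) = 1000100010001000
  (d | (~c & ~d)) = 1101110111011101
  ((b & ~a) & (d | (~c & ~d))) = 0000110100000000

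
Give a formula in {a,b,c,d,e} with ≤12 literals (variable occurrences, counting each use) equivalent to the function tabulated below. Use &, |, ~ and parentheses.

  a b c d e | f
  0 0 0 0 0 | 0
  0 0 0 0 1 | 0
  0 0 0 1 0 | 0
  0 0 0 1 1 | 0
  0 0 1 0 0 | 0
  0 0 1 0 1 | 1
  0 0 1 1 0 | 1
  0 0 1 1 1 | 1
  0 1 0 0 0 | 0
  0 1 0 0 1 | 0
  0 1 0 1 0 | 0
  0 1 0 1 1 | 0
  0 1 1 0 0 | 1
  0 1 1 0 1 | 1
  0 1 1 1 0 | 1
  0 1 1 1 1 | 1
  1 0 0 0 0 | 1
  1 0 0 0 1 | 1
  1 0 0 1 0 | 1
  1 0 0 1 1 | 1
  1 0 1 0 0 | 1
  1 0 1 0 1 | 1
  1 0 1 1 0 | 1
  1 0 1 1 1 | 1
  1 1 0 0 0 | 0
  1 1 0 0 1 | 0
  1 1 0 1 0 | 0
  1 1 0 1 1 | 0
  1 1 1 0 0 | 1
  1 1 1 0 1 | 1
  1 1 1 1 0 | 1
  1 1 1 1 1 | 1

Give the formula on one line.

  ~b = 11111111000000001111111100000000
  (~b & a) = 00000000000000001111111100000000
  ~c = 11110000111100001111000011110000
  (d | ~c) = 11110011111100111111001111110011
  ((d | ~c) | b) = 11110011111111111111001111111111
  (((d | ~c) | b) & c) = 00000011000011110000001100001111
  (e & c) = 00000101000001010000010100000101
  (~b & (e & c)) = 00000101000000000000010100000000
  ((((d | ~c) | b) & c) | (~b & (e & c))) = 00000111000011110000011100001111
  ((~b & a) | ((((d | ~c) | b) & c) | (~b & (e & c)))) = 00000111000011111111111100001111

((~b & a) | ((((d | ~c) | b) & c) | (~b & (e & c))))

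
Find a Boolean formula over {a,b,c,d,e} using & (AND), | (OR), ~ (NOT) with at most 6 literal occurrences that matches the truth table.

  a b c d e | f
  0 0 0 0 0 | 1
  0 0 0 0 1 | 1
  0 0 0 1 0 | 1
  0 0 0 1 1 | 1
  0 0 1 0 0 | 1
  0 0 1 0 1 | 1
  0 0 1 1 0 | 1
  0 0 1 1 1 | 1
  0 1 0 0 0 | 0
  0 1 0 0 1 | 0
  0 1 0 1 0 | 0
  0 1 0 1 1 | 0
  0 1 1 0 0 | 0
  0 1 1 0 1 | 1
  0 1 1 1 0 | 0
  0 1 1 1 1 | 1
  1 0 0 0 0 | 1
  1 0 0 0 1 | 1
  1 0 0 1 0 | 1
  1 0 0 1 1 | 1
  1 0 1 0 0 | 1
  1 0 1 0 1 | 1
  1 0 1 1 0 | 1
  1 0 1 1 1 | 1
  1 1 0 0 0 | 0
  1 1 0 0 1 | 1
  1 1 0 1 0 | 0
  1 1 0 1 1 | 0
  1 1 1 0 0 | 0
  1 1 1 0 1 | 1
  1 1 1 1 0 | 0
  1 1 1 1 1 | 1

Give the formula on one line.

  ~d = 11001100110011001100110011001100
  (~d & a) = 00000000000000001100110011001100
  ~b = 11111111000000001111111100000000
  (~b | c) = 11111111000011111111111100001111
  ((~d & a) | (~b | c)) = 11111111000011111111111111001111
  (e & ((~d & a) | (~b | c))) = 01010101000001010101010101000101
  ((e & ((~d & a) | (~b | c))) | ~b) = 11111111000001011111111101000101

((e & ((~d & a) | (~b | c))) | ~b)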